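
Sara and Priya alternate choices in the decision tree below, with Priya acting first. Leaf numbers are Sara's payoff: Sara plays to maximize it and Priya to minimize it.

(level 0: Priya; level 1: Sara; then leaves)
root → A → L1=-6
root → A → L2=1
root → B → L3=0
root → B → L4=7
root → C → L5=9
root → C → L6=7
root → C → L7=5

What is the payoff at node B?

7

B (Sara): max(0, 7) = 7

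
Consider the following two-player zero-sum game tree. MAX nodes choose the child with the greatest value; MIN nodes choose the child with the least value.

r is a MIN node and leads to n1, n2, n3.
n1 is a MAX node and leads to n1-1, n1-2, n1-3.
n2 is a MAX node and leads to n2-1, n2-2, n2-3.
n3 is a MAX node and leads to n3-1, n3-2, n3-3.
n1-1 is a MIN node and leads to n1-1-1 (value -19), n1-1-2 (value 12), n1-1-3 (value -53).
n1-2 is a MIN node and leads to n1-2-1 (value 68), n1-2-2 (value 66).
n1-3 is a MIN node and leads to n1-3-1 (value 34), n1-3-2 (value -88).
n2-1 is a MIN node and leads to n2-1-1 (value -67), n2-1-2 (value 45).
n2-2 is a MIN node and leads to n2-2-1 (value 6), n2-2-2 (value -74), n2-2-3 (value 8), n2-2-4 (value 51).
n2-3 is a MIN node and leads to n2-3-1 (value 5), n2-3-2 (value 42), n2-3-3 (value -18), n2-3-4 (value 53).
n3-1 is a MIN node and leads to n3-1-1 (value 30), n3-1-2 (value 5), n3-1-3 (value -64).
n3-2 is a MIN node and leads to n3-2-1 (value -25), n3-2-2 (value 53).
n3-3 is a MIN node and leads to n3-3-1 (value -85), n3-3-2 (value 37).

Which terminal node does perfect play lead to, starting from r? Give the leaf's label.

n3-2-1

n1-1 (MIN): min(-19, 12, -53) = -53
n1-2 (MIN): min(68, 66) = 66
n1-3 (MIN): min(34, -88) = -88
n1 (MAX): max(-53, 66, -88) = 66
n2-1 (MIN): min(-67, 45) = -67
n2-2 (MIN): min(6, -74, 8, 51) = -74
n2-3 (MIN): min(5, 42, -18, 53) = -18
n2 (MAX): max(-67, -74, -18) = -18
n3-1 (MIN): min(30, 5, -64) = -64
n3-2 (MIN): min(-25, 53) = -25
n3-3 (MIN): min(-85, 37) = -85
n3 (MAX): max(-64, -25, -85) = -25
r (MIN): min(66, -18, -25) = -25
At r, MIN picks n3 (lowest: -25).
At n3, MAX picks n3-2 (highest: -25).
At n3-2, MIN picks n3-2-1 (lowest: -25).
Terminal value -25.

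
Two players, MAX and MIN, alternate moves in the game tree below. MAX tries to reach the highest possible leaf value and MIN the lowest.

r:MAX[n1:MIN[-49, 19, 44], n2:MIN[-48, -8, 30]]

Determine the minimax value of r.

-48

n1 (MIN): min(-49, 19, 44) = -49
n2 (MIN): min(-48, -8, 30) = -48
r (MAX): max(-49, -48) = -48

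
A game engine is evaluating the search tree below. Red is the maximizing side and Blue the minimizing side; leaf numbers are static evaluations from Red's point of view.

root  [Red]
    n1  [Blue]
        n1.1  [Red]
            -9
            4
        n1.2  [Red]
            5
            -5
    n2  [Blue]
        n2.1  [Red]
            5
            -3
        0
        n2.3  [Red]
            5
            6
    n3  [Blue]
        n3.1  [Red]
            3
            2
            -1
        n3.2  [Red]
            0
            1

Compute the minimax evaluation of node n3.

1

n3.1 (Red): max(3, 2, -1) = 3
n3.2 (Red): max(0, 1) = 1
n3 (Blue): min(3, 1) = 1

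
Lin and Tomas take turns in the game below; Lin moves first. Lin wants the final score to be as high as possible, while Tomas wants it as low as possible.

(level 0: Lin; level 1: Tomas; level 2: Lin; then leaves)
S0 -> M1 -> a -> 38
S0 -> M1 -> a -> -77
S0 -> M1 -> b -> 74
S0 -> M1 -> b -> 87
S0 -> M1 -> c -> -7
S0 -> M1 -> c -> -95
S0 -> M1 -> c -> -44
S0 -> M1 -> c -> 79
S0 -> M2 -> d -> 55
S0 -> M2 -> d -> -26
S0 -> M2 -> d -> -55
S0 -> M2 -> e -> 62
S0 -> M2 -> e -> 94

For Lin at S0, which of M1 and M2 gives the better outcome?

a (Lin): max(38, -77) = 38
b (Lin): max(74, 87) = 87
c (Lin): max(-7, -95, -44, 79) = 79
M1 (Tomas): min(38, 87, 79) = 38
d (Lin): max(55, -26, -55) = 55
e (Lin): max(62, 94) = 94
M2 (Tomas): min(55, 94) = 55
Lin prefers the higher value; M1=38, M2=55. M2 is better since 55 > 38.

M2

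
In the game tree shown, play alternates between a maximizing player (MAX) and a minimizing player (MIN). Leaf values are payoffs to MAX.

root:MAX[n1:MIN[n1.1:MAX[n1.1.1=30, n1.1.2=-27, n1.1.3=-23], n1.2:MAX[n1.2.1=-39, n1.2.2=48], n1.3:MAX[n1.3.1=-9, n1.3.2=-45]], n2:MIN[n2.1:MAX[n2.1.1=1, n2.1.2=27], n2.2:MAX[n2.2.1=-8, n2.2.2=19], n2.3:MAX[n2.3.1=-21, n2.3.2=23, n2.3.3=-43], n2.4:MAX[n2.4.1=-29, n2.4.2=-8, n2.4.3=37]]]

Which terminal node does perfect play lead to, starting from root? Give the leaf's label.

n2.2.2

n1.1 (MAX): max(30, -27, -23) = 30
n1.2 (MAX): max(-39, 48) = 48
n1.3 (MAX): max(-9, -45) = -9
n1 (MIN): min(30, 48, -9) = -9
n2.1 (MAX): max(1, 27) = 27
n2.2 (MAX): max(-8, 19) = 19
n2.3 (MAX): max(-21, 23, -43) = 23
n2.4 (MAX): max(-29, -8, 37) = 37
n2 (MIN): min(27, 19, 23, 37) = 19
root (MAX): max(-9, 19) = 19
At root, MAX picks n2 (highest: 19).
At n2, MIN picks n2.2 (lowest: 19).
At n2.2, MAX picks n2.2.2 (highest: 19).
Terminal value 19.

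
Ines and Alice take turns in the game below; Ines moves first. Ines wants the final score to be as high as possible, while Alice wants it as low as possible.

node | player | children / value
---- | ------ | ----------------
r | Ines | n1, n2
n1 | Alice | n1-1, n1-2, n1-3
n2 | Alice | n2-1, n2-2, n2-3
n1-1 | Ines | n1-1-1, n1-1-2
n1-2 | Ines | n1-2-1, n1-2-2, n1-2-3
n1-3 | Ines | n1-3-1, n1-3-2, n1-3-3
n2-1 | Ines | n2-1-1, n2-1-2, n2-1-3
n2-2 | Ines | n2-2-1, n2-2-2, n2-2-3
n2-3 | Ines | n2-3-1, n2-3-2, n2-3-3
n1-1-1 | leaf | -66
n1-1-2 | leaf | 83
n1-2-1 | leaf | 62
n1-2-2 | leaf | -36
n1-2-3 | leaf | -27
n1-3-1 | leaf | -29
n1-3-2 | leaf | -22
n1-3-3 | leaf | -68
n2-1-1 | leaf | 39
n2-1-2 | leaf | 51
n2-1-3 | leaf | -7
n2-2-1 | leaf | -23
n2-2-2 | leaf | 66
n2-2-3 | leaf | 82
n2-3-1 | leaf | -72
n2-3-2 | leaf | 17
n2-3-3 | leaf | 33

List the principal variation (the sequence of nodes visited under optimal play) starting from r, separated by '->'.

n1-1 (Ines): max(-66, 83) = 83
n1-2 (Ines): max(62, -36, -27) = 62
n1-3 (Ines): max(-29, -22, -68) = -22
n1 (Alice): min(83, 62, -22) = -22
n2-1 (Ines): max(39, 51, -7) = 51
n2-2 (Ines): max(-23, 66, 82) = 82
n2-3 (Ines): max(-72, 17, 33) = 33
n2 (Alice): min(51, 82, 33) = 33
r (Ines): max(-22, 33) = 33
At r, Ines picks n2 (highest: 33).
At n2, Alice picks n2-3 (lowest: 33).
At n2-3, Ines picks n2-3-3 (highest: 33).
Terminal value 33.

r -> n2 -> n2-3 -> n2-3-3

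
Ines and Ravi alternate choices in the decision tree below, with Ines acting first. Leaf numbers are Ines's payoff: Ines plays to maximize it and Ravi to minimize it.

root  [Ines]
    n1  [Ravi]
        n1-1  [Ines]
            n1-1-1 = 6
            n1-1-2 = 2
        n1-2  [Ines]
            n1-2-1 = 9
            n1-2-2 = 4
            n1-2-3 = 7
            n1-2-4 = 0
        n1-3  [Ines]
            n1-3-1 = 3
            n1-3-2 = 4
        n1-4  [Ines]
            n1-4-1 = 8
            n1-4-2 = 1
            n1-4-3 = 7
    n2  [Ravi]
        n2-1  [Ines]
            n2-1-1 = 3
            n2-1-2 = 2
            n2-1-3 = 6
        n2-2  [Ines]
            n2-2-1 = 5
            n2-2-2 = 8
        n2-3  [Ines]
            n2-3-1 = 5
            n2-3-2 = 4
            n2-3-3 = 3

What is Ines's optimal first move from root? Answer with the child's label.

n2

n1-1 (Ines): max(6, 2) = 6
n1-2 (Ines): max(9, 4, 7, 0) = 9
n1-3 (Ines): max(3, 4) = 4
n1-4 (Ines): max(8, 1, 7) = 8
n1 (Ravi): min(6, 9, 4, 8) = 4
n2-1 (Ines): max(3, 2, 6) = 6
n2-2 (Ines): max(5, 8) = 8
n2-3 (Ines): max(5, 4, 3) = 5
n2 (Ravi): min(6, 8, 5) = 5
root (Ines): max(4, 5) = 5
Ines at root wants the highest of {n1=4, n2=5}, so chooses n2.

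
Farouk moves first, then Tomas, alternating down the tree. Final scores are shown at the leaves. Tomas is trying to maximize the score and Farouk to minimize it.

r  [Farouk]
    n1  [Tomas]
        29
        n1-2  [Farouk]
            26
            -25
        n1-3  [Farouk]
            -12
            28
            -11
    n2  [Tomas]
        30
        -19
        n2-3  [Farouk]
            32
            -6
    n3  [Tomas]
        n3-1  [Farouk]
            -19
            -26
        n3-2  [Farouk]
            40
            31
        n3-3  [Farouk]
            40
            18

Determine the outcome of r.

n1-2 (Farouk): min(26, -25) = -25
n1-3 (Farouk): min(-12, 28, -11) = -12
n1 (Tomas): max(29, -25, -12) = 29
n2-3 (Farouk): min(32, -6) = -6
n2 (Tomas): max(30, -19, -6) = 30
n3-1 (Farouk): min(-19, -26) = -26
n3-2 (Farouk): min(40, 31) = 31
n3-3 (Farouk): min(40, 18) = 18
n3 (Tomas): max(-26, 31, 18) = 31
r (Farouk): min(29, 30, 31) = 29

29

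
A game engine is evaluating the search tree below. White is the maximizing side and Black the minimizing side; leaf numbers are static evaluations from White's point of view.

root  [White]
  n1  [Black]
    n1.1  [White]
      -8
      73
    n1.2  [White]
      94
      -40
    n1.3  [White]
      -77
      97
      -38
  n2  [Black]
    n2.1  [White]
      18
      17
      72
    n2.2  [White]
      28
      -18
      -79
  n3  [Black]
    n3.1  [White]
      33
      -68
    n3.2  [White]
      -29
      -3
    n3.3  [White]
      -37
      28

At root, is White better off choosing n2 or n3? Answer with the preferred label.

n2

n2.1 (White): max(18, 17, 72) = 72
n2.2 (White): max(28, -18, -79) = 28
n2 (Black): min(72, 28) = 28
n3.1 (White): max(33, -68) = 33
n3.2 (White): max(-29, -3) = -3
n3.3 (White): max(-37, 28) = 28
n3 (Black): min(33, -3, 28) = -3
White prefers the higher value; n2=28, n3=-3. n2 is better since 28 > -3.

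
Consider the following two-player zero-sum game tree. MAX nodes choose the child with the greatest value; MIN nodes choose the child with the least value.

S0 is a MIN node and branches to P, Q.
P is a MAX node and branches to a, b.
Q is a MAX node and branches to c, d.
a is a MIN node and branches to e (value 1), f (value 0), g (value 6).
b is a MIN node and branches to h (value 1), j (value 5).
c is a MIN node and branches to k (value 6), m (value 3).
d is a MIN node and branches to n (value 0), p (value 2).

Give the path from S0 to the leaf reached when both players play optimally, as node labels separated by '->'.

S0 -> P -> b -> h

a (MIN): min(1, 0, 6) = 0
b (MIN): min(1, 5) = 1
P (MAX): max(0, 1) = 1
c (MIN): min(6, 3) = 3
d (MIN): min(0, 2) = 0
Q (MAX): max(3, 0) = 3
S0 (MIN): min(1, 3) = 1
At S0, MIN picks P (lowest: 1).
At P, MAX picks b (highest: 1).
At b, MIN picks h (lowest: 1).
Terminal value 1.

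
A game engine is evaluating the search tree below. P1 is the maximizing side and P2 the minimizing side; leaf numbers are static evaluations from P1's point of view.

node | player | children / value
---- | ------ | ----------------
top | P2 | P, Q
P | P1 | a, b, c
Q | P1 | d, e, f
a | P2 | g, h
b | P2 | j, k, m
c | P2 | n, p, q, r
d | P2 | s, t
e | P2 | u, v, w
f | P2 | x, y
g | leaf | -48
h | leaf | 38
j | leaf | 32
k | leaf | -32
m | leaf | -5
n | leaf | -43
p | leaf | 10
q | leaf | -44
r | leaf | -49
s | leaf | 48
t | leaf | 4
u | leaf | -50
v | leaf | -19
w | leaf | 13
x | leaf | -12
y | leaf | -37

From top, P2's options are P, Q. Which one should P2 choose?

a (P2): min(-48, 38) = -48
b (P2): min(32, -32, -5) = -32
c (P2): min(-43, 10, -44, -49) = -49
P (P1): max(-48, -32, -49) = -32
d (P2): min(48, 4) = 4
e (P2): min(-50, -19, 13) = -50
f (P2): min(-12, -37) = -37
Q (P1): max(4, -50, -37) = 4
top (P2): min(-32, 4) = -32
P2 at top wants the lowest of {P=-32, Q=4}, so chooses P.

P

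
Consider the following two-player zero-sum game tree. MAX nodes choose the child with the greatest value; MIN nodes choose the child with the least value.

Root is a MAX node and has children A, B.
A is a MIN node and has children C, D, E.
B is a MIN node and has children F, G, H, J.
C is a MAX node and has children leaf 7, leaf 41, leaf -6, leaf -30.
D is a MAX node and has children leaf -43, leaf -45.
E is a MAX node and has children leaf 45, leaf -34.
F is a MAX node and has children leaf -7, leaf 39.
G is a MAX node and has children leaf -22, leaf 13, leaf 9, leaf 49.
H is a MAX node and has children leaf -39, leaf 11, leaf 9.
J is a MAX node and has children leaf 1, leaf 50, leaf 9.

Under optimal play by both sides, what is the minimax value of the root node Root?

C (MAX): max(7, 41, -6, -30) = 41
D (MAX): max(-43, -45) = -43
E (MAX): max(45, -34) = 45
A (MIN): min(41, -43, 45) = -43
F (MAX): max(-7, 39) = 39
G (MAX): max(-22, 13, 9, 49) = 49
H (MAX): max(-39, 11, 9) = 11
J (MAX): max(1, 50, 9) = 50
B (MIN): min(39, 49, 11, 50) = 11
Root (MAX): max(-43, 11) = 11

11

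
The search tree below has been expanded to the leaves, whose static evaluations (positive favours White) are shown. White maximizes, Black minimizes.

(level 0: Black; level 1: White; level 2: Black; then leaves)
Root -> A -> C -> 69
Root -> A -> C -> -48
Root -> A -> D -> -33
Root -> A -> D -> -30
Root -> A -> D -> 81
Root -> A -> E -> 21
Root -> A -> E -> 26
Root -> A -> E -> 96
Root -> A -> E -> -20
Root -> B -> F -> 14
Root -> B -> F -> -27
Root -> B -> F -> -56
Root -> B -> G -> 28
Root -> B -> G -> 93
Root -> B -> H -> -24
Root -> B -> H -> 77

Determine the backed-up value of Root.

C (Black): min(69, -48) = -48
D (Black): min(-33, -30, 81) = -33
E (Black): min(21, 26, 96, -20) = -20
A (White): max(-48, -33, -20) = -20
F (Black): min(14, -27, -56) = -56
G (Black): min(28, 93) = 28
H (Black): min(-24, 77) = -24
B (White): max(-56, 28, -24) = 28
Root (Black): min(-20, 28) = -20

-20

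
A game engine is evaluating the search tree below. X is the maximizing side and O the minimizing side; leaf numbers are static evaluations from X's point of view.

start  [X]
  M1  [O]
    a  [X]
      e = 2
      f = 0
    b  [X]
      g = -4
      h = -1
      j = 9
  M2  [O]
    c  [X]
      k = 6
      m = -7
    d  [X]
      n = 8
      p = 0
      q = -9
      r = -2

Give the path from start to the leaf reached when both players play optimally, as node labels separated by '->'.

start -> M2 -> c -> k

a (X): max(2, 0) = 2
b (X): max(-4, -1, 9) = 9
M1 (O): min(2, 9) = 2
c (X): max(6, -7) = 6
d (X): max(8, 0, -9, -2) = 8
M2 (O): min(6, 8) = 6
start (X): max(2, 6) = 6
At start, X picks M2 (highest: 6).
At M2, O picks c (lowest: 6).
At c, X picks k (highest: 6).
Terminal value 6.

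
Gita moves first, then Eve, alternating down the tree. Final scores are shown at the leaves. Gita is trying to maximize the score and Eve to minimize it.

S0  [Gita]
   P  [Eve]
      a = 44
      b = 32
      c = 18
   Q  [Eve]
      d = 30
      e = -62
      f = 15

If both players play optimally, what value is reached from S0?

18

P (Eve): min(44, 32, 18) = 18
Q (Eve): min(30, -62, 15) = -62
S0 (Gita): max(18, -62) = 18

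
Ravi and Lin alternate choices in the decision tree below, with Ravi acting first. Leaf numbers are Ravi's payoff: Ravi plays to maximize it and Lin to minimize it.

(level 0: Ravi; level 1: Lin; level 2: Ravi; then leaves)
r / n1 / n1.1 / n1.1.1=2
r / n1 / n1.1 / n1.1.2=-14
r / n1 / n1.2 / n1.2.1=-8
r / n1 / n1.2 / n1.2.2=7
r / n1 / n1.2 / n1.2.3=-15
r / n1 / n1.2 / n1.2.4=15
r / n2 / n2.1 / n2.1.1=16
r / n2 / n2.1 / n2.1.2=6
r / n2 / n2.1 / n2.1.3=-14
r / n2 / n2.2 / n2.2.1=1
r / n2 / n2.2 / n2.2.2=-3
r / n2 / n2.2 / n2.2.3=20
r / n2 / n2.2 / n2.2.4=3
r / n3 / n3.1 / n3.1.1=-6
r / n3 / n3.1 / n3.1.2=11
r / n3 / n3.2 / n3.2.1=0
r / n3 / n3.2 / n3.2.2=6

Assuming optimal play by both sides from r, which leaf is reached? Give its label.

n1.1 (Ravi): max(2, -14) = 2
n1.2 (Ravi): max(-8, 7, -15, 15) = 15
n1 (Lin): min(2, 15) = 2
n2.1 (Ravi): max(16, 6, -14) = 16
n2.2 (Ravi): max(1, -3, 20, 3) = 20
n2 (Lin): min(16, 20) = 16
n3.1 (Ravi): max(-6, 11) = 11
n3.2 (Ravi): max(0, 6) = 6
n3 (Lin): min(11, 6) = 6
r (Ravi): max(2, 16, 6) = 16
At r, Ravi picks n2 (highest: 16).
At n2, Lin picks n2.1 (lowest: 16).
At n2.1, Ravi picks n2.1.1 (highest: 16).
Terminal value 16.

n2.1.1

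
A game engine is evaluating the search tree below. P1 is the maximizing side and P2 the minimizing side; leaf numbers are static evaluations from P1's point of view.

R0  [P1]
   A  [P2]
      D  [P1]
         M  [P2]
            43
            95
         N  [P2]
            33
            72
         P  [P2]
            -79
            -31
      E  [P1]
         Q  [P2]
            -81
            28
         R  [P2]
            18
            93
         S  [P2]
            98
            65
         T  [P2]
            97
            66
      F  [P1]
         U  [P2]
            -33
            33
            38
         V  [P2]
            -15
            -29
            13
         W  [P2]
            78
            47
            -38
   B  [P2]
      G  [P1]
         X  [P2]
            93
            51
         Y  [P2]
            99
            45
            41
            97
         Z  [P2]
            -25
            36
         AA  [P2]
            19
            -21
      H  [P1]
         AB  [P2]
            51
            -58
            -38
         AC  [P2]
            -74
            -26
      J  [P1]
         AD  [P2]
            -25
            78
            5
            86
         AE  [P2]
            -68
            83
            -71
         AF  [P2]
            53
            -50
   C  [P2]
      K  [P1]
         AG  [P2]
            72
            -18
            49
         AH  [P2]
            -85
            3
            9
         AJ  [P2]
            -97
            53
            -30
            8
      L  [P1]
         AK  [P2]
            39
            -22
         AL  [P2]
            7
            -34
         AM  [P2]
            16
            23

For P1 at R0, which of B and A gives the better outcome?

A

X (P2): min(93, 51) = 51
Y (P2): min(99, 45, 41, 97) = 41
Z (P2): min(-25, 36) = -25
AA (P2): min(19, -21) = -21
G (P1): max(51, 41, -25, -21) = 51
AB (P2): min(51, -58, -38) = -58
AC (P2): min(-74, -26) = -74
H (P1): max(-58, -74) = -58
AD (P2): min(-25, 78, 5, 86) = -25
AE (P2): min(-68, 83, -71) = -71
AF (P2): min(53, -50) = -50
J (P1): max(-25, -71, -50) = -25
B (P2): min(51, -58, -25) = -58
M (P2): min(43, 95) = 43
N (P2): min(33, 72) = 33
P (P2): min(-79, -31) = -79
D (P1): max(43, 33, -79) = 43
Q (P2): min(-81, 28) = -81
R (P2): min(18, 93) = 18
S (P2): min(98, 65) = 65
T (P2): min(97, 66) = 66
E (P1): max(-81, 18, 65, 66) = 66
U (P2): min(-33, 33, 38) = -33
V (P2): min(-15, -29, 13) = -29
W (P2): min(78, 47, -38) = -38
F (P1): max(-33, -29, -38) = -29
A (P2): min(43, 66, -29) = -29
P1 prefers the higher value; B=-58, A=-29. A is better since -29 > -58.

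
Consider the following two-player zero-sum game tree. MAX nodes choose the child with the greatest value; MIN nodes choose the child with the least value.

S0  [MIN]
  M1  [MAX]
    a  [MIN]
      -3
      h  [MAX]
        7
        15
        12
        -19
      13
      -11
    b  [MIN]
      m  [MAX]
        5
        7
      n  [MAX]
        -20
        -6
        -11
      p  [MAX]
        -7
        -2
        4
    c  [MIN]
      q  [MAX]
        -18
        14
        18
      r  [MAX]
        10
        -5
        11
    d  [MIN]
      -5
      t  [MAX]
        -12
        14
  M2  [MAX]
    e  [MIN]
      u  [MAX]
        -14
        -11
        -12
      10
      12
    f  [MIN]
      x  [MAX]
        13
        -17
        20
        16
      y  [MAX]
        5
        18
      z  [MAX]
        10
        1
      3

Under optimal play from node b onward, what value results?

-6

m (MAX): max(5, 7) = 7
n (MAX): max(-20, -6, -11) = -6
p (MAX): max(-7, -2, 4) = 4
b (MIN): min(7, -6, 4) = -6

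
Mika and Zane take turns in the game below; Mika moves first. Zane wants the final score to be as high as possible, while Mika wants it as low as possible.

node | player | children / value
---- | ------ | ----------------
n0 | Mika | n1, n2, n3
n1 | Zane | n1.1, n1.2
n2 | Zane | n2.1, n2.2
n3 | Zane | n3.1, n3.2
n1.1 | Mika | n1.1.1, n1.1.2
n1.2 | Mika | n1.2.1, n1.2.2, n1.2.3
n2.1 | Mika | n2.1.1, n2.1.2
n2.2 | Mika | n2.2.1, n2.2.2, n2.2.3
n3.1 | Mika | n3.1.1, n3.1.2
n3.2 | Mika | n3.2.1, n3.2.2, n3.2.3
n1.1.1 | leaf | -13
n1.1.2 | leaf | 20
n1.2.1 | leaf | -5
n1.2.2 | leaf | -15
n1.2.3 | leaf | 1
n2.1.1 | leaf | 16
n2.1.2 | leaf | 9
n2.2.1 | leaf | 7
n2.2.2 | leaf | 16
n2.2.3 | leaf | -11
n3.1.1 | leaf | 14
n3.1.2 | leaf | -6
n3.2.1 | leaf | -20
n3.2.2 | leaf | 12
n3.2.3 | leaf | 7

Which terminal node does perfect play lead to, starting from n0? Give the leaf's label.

n1.1.1

n1.1 (Mika): min(-13, 20) = -13
n1.2 (Mika): min(-5, -15, 1) = -15
n1 (Zane): max(-13, -15) = -13
n2.1 (Mika): min(16, 9) = 9
n2.2 (Mika): min(7, 16, -11) = -11
n2 (Zane): max(9, -11) = 9
n3.1 (Mika): min(14, -6) = -6
n3.2 (Mika): min(-20, 12, 7) = -20
n3 (Zane): max(-6, -20) = -6
n0 (Mika): min(-13, 9, -6) = -13
At n0, Mika picks n1 (lowest: -13).
At n1, Zane picks n1.1 (highest: -13).
At n1.1, Mika picks n1.1.1 (lowest: -13).
Terminal value -13.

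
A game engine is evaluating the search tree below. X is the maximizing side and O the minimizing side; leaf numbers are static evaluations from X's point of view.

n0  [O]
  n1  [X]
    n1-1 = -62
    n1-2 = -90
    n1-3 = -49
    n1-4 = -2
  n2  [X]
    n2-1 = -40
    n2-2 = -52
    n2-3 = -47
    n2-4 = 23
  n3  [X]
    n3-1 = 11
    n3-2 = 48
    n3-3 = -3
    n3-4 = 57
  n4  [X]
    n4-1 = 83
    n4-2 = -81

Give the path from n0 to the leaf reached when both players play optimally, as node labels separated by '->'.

n1 (X): max(-62, -90, -49, -2) = -2
n2 (X): max(-40, -52, -47, 23) = 23
n3 (X): max(11, 48, -3, 57) = 57
n4 (X): max(83, -81) = 83
n0 (O): min(-2, 23, 57, 83) = -2
At n0, O picks n1 (lowest: -2).
At n1, X picks n1-4 (highest: -2).
Terminal value -2.

n0 -> n1 -> n1-4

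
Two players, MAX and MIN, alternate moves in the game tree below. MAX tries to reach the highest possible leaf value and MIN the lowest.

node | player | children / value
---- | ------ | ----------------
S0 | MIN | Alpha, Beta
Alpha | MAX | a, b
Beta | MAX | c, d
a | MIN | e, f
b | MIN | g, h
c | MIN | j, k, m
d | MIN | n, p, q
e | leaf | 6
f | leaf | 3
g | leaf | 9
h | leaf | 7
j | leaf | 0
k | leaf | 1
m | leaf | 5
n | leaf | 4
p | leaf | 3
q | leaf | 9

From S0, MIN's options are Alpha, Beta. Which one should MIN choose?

Beta

a (MIN): min(6, 3) = 3
b (MIN): min(9, 7) = 7
Alpha (MAX): max(3, 7) = 7
c (MIN): min(0, 1, 5) = 0
d (MIN): min(4, 3, 9) = 3
Beta (MAX): max(0, 3) = 3
S0 (MIN): min(7, 3) = 3
MIN at S0 wants the lowest of {Alpha=7, Beta=3}, so chooses Beta.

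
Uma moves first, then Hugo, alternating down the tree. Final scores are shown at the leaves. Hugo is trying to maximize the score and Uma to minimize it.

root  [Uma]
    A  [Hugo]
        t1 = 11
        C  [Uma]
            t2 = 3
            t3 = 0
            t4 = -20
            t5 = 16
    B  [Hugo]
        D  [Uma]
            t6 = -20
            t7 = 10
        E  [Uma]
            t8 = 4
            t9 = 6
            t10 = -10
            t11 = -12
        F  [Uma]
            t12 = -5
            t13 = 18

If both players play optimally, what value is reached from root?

-5

C (Uma): min(3, 0, -20, 16) = -20
A (Hugo): max(11, -20) = 11
D (Uma): min(-20, 10) = -20
E (Uma): min(4, 6, -10, -12) = -12
F (Uma): min(-5, 18) = -5
B (Hugo): max(-20, -12, -5) = -5
root (Uma): min(11, -5) = -5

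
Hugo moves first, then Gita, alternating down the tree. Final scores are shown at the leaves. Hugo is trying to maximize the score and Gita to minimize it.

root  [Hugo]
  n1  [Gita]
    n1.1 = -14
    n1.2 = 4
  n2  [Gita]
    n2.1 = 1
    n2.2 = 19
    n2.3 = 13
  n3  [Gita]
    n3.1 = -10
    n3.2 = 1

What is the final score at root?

n1 (Gita): min(-14, 4) = -14
n2 (Gita): min(1, 19, 13) = 1
n3 (Gita): min(-10, 1) = -10
root (Hugo): max(-14, 1, -10) = 1

1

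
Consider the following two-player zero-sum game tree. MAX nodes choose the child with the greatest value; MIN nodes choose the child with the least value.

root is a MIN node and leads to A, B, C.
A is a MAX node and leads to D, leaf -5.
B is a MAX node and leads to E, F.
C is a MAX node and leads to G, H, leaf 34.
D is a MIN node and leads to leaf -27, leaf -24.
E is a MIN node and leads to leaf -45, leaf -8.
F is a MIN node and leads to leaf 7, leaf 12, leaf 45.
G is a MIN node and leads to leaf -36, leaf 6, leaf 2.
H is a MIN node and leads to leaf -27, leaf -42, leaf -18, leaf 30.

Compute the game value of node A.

D (MIN): min(-27, -24) = -27
A (MAX): max(-27, -5) = -5

-5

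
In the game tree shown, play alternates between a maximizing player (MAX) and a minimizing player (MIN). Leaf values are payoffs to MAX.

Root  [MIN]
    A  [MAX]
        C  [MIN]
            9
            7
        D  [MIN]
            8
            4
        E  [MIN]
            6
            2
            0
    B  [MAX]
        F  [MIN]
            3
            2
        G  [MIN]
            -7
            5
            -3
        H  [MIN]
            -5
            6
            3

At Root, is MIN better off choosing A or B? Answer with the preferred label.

C (MIN): min(9, 7) = 7
D (MIN): min(8, 4) = 4
E (MIN): min(6, 2, 0) = 0
A (MAX): max(7, 4, 0) = 7
F (MIN): min(3, 2) = 2
G (MIN): min(-7, 5, -3) = -7
H (MIN): min(-5, 6, 3) = -5
B (MAX): max(2, -7, -5) = 2
MIN prefers the lower value; A=7, B=2. B is better since 2 < 7.

B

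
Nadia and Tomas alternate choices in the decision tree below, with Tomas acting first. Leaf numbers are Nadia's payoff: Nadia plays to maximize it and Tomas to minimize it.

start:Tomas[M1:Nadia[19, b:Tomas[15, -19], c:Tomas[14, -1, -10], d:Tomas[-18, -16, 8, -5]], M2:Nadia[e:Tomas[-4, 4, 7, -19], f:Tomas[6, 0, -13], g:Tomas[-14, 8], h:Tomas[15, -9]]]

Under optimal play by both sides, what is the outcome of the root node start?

-9

b (Tomas): min(15, -19) = -19
c (Tomas): min(14, -1, -10) = -10
d (Tomas): min(-18, -16, 8, -5) = -18
M1 (Nadia): max(19, -19, -10, -18) = 19
e (Tomas): min(-4, 4, 7, -19) = -19
f (Tomas): min(6, 0, -13) = -13
g (Tomas): min(-14, 8) = -14
h (Tomas): min(15, -9) = -9
M2 (Nadia): max(-19, -13, -14, -9) = -9
start (Tomas): min(19, -9) = -9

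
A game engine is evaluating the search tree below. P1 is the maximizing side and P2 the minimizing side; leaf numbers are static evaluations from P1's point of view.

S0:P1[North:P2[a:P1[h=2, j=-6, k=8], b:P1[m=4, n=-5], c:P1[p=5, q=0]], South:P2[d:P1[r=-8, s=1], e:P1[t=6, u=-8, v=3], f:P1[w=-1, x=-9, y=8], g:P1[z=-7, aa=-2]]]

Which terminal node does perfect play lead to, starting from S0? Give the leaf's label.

a (P1): max(2, -6, 8) = 8
b (P1): max(4, -5) = 4
c (P1): max(5, 0) = 5
North (P2): min(8, 4, 5) = 4
d (P1): max(-8, 1) = 1
e (P1): max(6, -8, 3) = 6
f (P1): max(-1, -9, 8) = 8
g (P1): max(-7, -2) = -2
South (P2): min(1, 6, 8, -2) = -2
S0 (P1): max(4, -2) = 4
At S0, P1 picks North (highest: 4).
At North, P2 picks b (lowest: 4).
At b, P1 picks m (highest: 4).
Terminal value 4.

m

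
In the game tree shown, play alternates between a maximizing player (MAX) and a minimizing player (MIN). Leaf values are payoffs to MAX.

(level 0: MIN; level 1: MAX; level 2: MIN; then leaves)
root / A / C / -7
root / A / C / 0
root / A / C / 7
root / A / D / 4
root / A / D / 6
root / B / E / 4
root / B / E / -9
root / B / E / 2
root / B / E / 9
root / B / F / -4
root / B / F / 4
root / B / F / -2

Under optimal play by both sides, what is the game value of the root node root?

C (MIN): min(-7, 0, 7) = -7
D (MIN): min(4, 6) = 4
A (MAX): max(-7, 4) = 4
E (MIN): min(4, -9, 2, 9) = -9
F (MIN): min(-4, 4, -2) = -4
B (MAX): max(-9, -4) = -4
root (MIN): min(4, -4) = -4

-4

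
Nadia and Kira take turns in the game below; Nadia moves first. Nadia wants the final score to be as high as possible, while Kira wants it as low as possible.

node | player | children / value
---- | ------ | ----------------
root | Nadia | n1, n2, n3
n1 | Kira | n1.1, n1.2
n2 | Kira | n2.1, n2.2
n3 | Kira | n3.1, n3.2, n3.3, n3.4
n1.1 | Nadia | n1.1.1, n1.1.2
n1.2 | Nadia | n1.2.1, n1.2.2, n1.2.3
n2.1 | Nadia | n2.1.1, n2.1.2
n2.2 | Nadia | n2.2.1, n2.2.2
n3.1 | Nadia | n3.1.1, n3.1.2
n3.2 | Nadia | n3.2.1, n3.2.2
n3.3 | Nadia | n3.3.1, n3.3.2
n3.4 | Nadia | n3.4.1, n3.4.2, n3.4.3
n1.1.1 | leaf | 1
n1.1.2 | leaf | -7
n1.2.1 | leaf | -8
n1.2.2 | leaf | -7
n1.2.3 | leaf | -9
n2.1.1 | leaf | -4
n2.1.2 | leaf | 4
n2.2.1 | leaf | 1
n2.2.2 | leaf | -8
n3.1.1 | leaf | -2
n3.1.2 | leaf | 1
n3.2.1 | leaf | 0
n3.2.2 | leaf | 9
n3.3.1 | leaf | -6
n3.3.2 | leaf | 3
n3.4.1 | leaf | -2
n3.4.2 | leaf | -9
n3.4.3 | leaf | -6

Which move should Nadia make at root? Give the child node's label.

n2

n1.1 (Nadia): max(1, -7) = 1
n1.2 (Nadia): max(-8, -7, -9) = -7
n1 (Kira): min(1, -7) = -7
n2.1 (Nadia): max(-4, 4) = 4
n2.2 (Nadia): max(1, -8) = 1
n2 (Kira): min(4, 1) = 1
n3.1 (Nadia): max(-2, 1) = 1
n3.2 (Nadia): max(0, 9) = 9
n3.3 (Nadia): max(-6, 3) = 3
n3.4 (Nadia): max(-2, -9, -6) = -2
n3 (Kira): min(1, 9, 3, -2) = -2
root (Nadia): max(-7, 1, -2) = 1
Nadia at root wants the highest of {n1=-7, n2=1, n3=-2}, so chooses n2.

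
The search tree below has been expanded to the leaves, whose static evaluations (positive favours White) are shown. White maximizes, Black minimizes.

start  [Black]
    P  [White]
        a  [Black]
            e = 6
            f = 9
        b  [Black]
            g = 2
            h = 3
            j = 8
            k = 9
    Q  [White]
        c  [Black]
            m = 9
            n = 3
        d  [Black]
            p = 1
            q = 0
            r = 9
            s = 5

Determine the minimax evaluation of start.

3

a (Black): min(6, 9) = 6
b (Black): min(2, 3, 8, 9) = 2
P (White): max(6, 2) = 6
c (Black): min(9, 3) = 3
d (Black): min(1, 0, 9, 5) = 0
Q (White): max(3, 0) = 3
start (Black): min(6, 3) = 3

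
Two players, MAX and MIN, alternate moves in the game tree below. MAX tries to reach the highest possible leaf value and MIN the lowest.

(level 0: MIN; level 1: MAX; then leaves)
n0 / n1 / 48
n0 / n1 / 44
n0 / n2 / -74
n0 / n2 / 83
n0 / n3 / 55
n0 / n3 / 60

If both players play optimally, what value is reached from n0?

48

n1 (MAX): max(48, 44) = 48
n2 (MAX): max(-74, 83) = 83
n3 (MAX): max(55, 60) = 60
n0 (MIN): min(48, 83, 60) = 48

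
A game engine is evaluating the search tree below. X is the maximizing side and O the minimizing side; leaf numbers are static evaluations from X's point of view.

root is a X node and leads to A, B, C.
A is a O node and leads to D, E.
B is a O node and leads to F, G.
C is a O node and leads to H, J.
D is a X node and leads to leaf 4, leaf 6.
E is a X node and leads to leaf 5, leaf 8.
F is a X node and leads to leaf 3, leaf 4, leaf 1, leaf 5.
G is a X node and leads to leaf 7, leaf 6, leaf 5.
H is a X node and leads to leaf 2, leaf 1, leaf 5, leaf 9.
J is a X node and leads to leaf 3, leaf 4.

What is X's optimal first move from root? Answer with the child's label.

A

D (X): max(4, 6) = 6
E (X): max(5, 8) = 8
A (O): min(6, 8) = 6
F (X): max(3, 4, 1, 5) = 5
G (X): max(7, 6, 5) = 7
B (O): min(5, 7) = 5
H (X): max(2, 1, 5, 9) = 9
J (X): max(3, 4) = 4
C (O): min(9, 4) = 4
root (X): max(6, 5, 4) = 6
X at root wants the highest of {A=6, B=5, C=4}, so chooses A.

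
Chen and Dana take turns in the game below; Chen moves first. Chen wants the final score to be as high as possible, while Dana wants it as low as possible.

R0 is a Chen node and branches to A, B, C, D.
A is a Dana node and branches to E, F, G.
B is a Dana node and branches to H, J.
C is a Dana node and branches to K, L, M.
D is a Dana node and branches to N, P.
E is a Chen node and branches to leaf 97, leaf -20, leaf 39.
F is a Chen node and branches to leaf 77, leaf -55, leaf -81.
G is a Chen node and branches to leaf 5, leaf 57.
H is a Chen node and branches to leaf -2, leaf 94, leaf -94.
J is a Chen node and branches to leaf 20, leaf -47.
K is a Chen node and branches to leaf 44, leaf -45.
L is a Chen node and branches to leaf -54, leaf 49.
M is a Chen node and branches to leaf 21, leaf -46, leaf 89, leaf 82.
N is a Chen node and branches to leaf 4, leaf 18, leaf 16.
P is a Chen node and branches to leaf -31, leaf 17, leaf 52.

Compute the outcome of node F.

77

F (Chen): max(77, -55, -81) = 77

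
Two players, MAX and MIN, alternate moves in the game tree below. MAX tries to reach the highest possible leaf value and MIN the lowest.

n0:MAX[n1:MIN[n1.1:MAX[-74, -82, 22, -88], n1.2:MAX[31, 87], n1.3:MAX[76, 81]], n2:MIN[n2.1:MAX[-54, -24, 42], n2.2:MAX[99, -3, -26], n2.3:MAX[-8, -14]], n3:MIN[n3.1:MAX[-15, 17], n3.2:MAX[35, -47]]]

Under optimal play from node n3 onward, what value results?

n3.1 (MAX): max(-15, 17) = 17
n3.2 (MAX): max(35, -47) = 35
n3 (MIN): min(17, 35) = 17

17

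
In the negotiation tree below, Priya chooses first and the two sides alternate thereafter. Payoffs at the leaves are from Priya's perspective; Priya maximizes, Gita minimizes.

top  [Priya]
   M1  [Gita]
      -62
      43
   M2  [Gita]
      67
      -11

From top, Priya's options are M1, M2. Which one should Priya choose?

M2

M1 (Gita): min(-62, 43) = -62
M2 (Gita): min(67, -11) = -11
top (Priya): max(-62, -11) = -11
Priya at top wants the highest of {M1=-62, M2=-11}, so chooses M2.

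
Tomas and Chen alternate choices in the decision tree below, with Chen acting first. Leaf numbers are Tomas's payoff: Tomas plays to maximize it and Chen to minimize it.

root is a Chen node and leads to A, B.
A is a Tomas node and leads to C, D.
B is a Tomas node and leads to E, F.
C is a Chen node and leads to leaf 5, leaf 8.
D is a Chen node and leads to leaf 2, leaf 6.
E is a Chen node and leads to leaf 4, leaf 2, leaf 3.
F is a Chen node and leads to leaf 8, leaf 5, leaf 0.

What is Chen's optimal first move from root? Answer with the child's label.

C (Chen): min(5, 8) = 5
D (Chen): min(2, 6) = 2
A (Tomas): max(5, 2) = 5
E (Chen): min(4, 2, 3) = 2
F (Chen): min(8, 5, 0) = 0
B (Tomas): max(2, 0) = 2
root (Chen): min(5, 2) = 2
Chen at root wants the lowest of {A=5, B=2}, so chooses B.

B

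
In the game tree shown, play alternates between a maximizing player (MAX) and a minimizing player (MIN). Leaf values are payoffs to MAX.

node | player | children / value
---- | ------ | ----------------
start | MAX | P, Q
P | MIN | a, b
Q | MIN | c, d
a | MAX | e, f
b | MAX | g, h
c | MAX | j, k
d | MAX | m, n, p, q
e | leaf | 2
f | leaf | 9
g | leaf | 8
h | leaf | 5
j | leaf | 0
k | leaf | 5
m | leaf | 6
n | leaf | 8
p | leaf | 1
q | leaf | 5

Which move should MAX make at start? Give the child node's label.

P

a (MAX): max(2, 9) = 9
b (MAX): max(8, 5) = 8
P (MIN): min(9, 8) = 8
c (MAX): max(0, 5) = 5
d (MAX): max(6, 8, 1, 5) = 8
Q (MIN): min(5, 8) = 5
start (MAX): max(8, 5) = 8
MAX at start wants the highest of {P=8, Q=5}, so chooses P.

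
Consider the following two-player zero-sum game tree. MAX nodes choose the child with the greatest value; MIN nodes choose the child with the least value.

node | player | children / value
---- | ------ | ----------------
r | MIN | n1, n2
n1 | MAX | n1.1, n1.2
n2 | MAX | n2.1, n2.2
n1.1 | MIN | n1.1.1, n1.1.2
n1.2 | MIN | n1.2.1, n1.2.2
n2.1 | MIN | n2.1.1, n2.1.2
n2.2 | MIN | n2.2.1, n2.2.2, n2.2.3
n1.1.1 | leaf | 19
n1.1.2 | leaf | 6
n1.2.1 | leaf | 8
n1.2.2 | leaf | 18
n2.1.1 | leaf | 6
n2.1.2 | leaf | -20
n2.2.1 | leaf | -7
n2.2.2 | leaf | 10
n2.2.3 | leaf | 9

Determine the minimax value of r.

n1.1 (MIN): min(19, 6) = 6
n1.2 (MIN): min(8, 18) = 8
n1 (MAX): max(6, 8) = 8
n2.1 (MIN): min(6, -20) = -20
n2.2 (MIN): min(-7, 10, 9) = -7
n2 (MAX): max(-20, -7) = -7
r (MIN): min(8, -7) = -7

-7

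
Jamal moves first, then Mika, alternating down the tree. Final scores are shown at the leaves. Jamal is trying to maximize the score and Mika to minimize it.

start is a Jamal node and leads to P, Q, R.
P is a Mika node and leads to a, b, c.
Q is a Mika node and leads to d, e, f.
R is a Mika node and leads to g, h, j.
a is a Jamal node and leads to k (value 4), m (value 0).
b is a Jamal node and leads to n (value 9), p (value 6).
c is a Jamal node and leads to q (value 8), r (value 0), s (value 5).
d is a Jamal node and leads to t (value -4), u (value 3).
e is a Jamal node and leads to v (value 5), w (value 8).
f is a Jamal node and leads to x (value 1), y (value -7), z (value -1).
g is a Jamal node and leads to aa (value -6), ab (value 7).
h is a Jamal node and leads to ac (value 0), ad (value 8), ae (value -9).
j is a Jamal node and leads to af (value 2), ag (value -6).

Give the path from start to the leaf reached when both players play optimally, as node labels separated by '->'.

a (Jamal): max(4, 0) = 4
b (Jamal): max(9, 6) = 9
c (Jamal): max(8, 0, 5) = 8
P (Mika): min(4, 9, 8) = 4
d (Jamal): max(-4, 3) = 3
e (Jamal): max(5, 8) = 8
f (Jamal): max(1, -7, -1) = 1
Q (Mika): min(3, 8, 1) = 1
g (Jamal): max(-6, 7) = 7
h (Jamal): max(0, 8, -9) = 8
j (Jamal): max(2, -6) = 2
R (Mika): min(7, 8, 2) = 2
start (Jamal): max(4, 1, 2) = 4
At start, Jamal picks P (highest: 4).
At P, Mika picks a (lowest: 4).
At a, Jamal picks k (highest: 4).
Terminal value 4.

start -> P -> a -> k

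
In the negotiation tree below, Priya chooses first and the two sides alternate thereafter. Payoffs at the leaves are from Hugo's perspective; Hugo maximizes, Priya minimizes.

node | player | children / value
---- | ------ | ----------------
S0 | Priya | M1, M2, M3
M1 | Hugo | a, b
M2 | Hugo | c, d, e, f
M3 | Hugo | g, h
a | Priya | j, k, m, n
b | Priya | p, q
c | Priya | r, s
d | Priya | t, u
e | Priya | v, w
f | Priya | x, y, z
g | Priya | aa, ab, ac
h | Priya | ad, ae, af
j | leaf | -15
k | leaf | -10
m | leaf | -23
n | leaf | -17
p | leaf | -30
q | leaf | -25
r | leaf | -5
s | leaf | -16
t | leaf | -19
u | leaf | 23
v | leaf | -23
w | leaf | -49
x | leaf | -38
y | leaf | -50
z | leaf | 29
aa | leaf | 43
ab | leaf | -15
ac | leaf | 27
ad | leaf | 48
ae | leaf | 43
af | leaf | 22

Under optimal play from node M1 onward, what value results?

-23

a (Priya): min(-15, -10, -23, -17) = -23
b (Priya): min(-30, -25) = -30
M1 (Hugo): max(-23, -30) = -23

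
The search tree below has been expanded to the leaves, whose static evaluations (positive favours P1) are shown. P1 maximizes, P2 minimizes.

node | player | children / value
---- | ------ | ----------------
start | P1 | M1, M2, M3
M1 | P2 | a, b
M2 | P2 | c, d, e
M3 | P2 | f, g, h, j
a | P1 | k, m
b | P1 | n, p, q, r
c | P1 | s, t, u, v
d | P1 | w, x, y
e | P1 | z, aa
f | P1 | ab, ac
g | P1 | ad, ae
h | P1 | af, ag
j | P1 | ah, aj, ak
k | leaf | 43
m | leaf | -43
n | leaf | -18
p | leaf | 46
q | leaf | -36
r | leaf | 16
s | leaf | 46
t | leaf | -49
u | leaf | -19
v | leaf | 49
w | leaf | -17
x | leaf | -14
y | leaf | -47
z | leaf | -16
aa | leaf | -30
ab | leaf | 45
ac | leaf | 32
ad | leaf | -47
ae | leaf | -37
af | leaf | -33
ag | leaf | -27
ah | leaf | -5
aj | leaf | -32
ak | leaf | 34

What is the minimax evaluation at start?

43

a (P1): max(43, -43) = 43
b (P1): max(-18, 46, -36, 16) = 46
M1 (P2): min(43, 46) = 43
c (P1): max(46, -49, -19, 49) = 49
d (P1): max(-17, -14, -47) = -14
e (P1): max(-16, -30) = -16
M2 (P2): min(49, -14, -16) = -16
f (P1): max(45, 32) = 45
g (P1): max(-47, -37) = -37
h (P1): max(-33, -27) = -27
j (P1): max(-5, -32, 34) = 34
M3 (P2): min(45, -37, -27, 34) = -37
start (P1): max(43, -16, -37) = 43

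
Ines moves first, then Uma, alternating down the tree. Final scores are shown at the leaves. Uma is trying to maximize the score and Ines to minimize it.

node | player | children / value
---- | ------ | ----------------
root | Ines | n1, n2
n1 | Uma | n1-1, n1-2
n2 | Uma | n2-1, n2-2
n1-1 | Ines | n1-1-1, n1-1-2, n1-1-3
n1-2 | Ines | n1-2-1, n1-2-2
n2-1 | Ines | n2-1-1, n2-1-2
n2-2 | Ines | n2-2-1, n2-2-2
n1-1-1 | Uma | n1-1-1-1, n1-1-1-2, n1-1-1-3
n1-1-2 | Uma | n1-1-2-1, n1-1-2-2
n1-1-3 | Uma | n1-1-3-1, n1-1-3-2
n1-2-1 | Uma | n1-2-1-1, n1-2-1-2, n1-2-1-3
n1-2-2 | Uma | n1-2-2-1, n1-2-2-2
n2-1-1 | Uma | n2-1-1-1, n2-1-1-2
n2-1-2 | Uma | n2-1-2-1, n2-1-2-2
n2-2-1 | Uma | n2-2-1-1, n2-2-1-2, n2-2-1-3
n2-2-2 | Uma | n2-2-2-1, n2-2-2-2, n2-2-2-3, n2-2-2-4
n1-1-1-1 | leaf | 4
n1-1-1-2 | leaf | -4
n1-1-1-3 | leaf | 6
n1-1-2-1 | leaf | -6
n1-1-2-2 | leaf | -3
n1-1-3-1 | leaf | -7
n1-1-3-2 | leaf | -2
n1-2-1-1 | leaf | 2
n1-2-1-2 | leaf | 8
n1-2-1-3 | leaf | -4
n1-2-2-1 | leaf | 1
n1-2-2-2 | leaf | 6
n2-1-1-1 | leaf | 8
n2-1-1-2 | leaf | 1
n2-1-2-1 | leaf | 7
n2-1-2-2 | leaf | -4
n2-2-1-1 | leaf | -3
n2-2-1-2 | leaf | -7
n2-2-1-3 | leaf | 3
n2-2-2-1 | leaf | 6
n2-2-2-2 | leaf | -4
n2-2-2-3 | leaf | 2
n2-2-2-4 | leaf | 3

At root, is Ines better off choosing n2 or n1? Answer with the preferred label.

n1

n2-1-1 (Uma): max(8, 1) = 8
n2-1-2 (Uma): max(7, -4) = 7
n2-1 (Ines): min(8, 7) = 7
n2-2-1 (Uma): max(-3, -7, 3) = 3
n2-2-2 (Uma): max(6, -4, 2, 3) = 6
n2-2 (Ines): min(3, 6) = 3
n2 (Uma): max(7, 3) = 7
n1-1-1 (Uma): max(4, -4, 6) = 6
n1-1-2 (Uma): max(-6, -3) = -3
n1-1-3 (Uma): max(-7, -2) = -2
n1-1 (Ines): min(6, -3, -2) = -3
n1-2-1 (Uma): max(2, 8, -4) = 8
n1-2-2 (Uma): max(1, 6) = 6
n1-2 (Ines): min(8, 6) = 6
n1 (Uma): max(-3, 6) = 6
Ines prefers the lower value; n2=7, n1=6. n1 is better since 6 < 7.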